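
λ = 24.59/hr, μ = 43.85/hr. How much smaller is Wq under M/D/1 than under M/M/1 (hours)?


ρ = 24.59/43.85 = 0.5608
Wq(M/M/1) = ρ/(μ−λ) = 0.5608/19.26 = 0.02912 hr
Wq(M/D/1) = ρ/(2(μ−λ)) = 0.01456 hr
Savings = 0.02912 − 0.01456 = 0.01456 hr

Final: 0.01456 hr


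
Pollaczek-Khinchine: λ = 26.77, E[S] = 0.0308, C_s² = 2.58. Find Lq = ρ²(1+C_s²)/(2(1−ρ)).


ρ = λ·E[S] = 26.77·0.0308 = 0.8245
Lq = ρ²(1+C_s²)/(2(1−ρ)) = 0.6798·(1+2.58)/(2·0.1755)
= 0.6798·3.5800/0.3510 = 6.93448

Final: 6.93448


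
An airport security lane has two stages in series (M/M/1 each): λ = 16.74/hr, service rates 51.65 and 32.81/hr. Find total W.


Each node sees arrival rate λ = 16.74/hr (tandem ⇒ throughput preserved).
W₁ = 1/(μ₁−λ) = 1/(51.65−16.74) = 0.02865 hr
W₂ = 1/(μ₂−λ) = 1/(32.81−16.74) = 0.06223 hr
W_total = W₁ + W₂ = 0.02865 + 0.06223 = 0.09087 hr

Final: 0.09087 hr


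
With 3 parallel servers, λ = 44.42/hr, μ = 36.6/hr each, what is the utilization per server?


ρ = λ/(cμ) = 44.42/(3·36.6) = 44.42/109.80 = 0.4046

Final: 0.4046


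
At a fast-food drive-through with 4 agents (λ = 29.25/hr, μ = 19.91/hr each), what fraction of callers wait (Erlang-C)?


a = λ/μ = 1.4691; ρ = a/4 = 0.3673
P₀ = 0.228130 (from M/M/c formula)
C(c,a) = [a^c/(c!(1−ρ))]·P₀ = [4.65820/(24·0.6327)]·0.228130
= 0.30676·0.228130 = 0.069980

Final: 0.069980


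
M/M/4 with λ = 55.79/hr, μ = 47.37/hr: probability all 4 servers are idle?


a = λ/μ = 55.79/47.37 = 1.1777; ρ = a/c = 0.2944
Σ_{k=0}^{3} a^k/k! (terms k=0..3) = 1.00000 + 1.17775 + 0.69355 + 0.27227 = 3.14357
Tail: a^4/(4!(1−ρ)) = 1.92403/(24·0.7056) = 0.11362
P₀ = 1/(3.14357 + 0.11362) = 1/3.25719 = 0.307013

Final: 0.307013


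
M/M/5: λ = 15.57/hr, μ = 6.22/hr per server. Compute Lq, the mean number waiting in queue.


a = λ/μ = 2.5032; ρ = a/5 = 0.5006
P₀ = 0.079830
Lq = P₀·a^c·ρ / (c!·(1−ρ)²) = 0.079830·98.28588·0.5006/(120·0.24936)
= 0.13127

Final: 0.13127


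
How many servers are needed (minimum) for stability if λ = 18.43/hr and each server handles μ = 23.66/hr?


Stability requires cμ > λ ⇔ c > λ/μ.
λ/μ = 18.43/23.66 = 0.7790
Minimum integer c = ⌊0.7790⌋ + 1 = 1
Check: 1·23.66 = 23.66 > 18.43, while 0·23.66 = 0.00 ≤ 18.43

Final: 1 servers


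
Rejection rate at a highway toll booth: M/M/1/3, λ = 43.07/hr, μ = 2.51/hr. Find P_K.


ρ = λ/μ = 43.07/2.51 = 17.1594
P_K = (1−ρ)ρ^K/(1−ρ^(K+1)) = (-16.1594·5052.466595)/(1 − 86697.106082)
= -81644.639487/-86696.106082 = 0.941734

Final: 0.941734


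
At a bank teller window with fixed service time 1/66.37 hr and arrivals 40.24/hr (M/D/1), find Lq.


ρ = 40.24/66.37 = 0.6063
M/D/1: Lq = ρ²/(2(1−ρ)) = 0.3676/(2·0.3937) = 0.46685

Final: 0.46685


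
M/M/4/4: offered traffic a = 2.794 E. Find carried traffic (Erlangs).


B(4,2.794) = 0.183049 (Erlang-B)
Carried load = a(1 − B) = 2.794·(1 − 0.183049) = 2.794·0.816951 = 2.2826 E

Final: 2.2826 Erlangs


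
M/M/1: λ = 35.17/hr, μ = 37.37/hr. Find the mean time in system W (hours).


W = 1/(μ−λ) = 1/(37.37 − 35.17) = 1/2.20 = 0.4545 hr

Final: 0.4545 hr


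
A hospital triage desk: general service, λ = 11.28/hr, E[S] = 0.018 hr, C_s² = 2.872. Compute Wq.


ρ = λ·E[S] = 11.28·0.018 = 0.2030
E[S²] = E[S]²(1+C_s²) = 0.018²·(1+2.872) = 0.001255
Wq = λ·E[S²]/(2(1−ρ)) = 11.28·0.001255/(2·0.7970) = 0.008878 hr

Final: 0.008878 hr


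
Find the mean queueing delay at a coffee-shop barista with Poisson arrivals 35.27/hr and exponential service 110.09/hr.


ρ = 35.27/110.09 = 0.3204
Wq = ρ/(μ−λ) = 0.3204/(110.09 − 35.27) = 0.3204/74.82 = 0.004282 hr

Final: 0.004282 hr


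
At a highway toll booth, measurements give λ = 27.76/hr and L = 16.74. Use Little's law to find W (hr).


W = L/λ = 16.74/27.76 = 0.6030 hr

Final: 0.6030 hr


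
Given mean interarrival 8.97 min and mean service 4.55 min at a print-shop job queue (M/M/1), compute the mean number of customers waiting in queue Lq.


λ = 60/8.97 = 6.6890 /hr
μ = 60/4.55 = 13.1868 /hr
ρ = λ/μ = 6.6890/13.1868 = 0.5072
Lq = ρ²/(1−ρ) = 0.2573/0.4928 = 0.5222

Final: 0.5222


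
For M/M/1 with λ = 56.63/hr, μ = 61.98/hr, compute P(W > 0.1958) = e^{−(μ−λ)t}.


W ~ Exponential(μ−λ) for M/M/1.
μ − λ = 61.98 − 56.63 = 5.3500
P(W > t) = e^{−(μ−λ)t} = e^{−1.0475} = 0.350803

Final: 0.350803


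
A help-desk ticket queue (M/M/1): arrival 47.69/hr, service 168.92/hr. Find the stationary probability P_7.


ρ = 47.69/168.92 = 0.2823
P_n = (1−ρ)·ρ^n = (1 − 0.2823)·0.2823^7 = 0.7177·0.0001430 = 0.0001026

Final: 0.0001026


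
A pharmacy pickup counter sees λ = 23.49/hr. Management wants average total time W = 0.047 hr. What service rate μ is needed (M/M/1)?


W = 1/(μ−λ) ⇒ μ − λ = 1/W = 1/0.047 = 21.2766
μ = λ + 1/W = 23.49 + 21.2766 = 44.7666 per hr

Final: 44.7666 /hr


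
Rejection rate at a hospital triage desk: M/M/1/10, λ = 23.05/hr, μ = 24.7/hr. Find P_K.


ρ = λ/μ = 23.05/24.7 = 0.9332
P_K = (1−ρ)ρ^K/(1−ρ^(K+1)) = (0.06680·0.500887)/(1 − 0.467427)
= 0.033460/0.532573 = 0.062827

Final: 0.062827


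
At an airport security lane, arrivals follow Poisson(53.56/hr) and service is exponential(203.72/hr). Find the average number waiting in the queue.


ρ = 53.56/203.72 = 0.2629
Lq = ρ²/(1−ρ) = 0.06912/0.7371 = 0.09378

Final: 0.09378


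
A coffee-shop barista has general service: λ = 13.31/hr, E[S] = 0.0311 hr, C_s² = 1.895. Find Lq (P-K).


ρ = λ·E[S] = 13.31·0.0311 = 0.4139
Lq = ρ²(1+C_s²)/(2(1−ρ)) = 0.1713·(1+1.895)/(2·0.5861)
= 0.1713·2.8950/1.1721 = 0.42321

Final: 0.42321


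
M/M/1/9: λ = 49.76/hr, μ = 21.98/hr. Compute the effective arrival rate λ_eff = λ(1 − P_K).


ρ = 2.2639; P_K = (1−ρ)ρ^9/(1−ρ^10) = 0.558438
λ_eff = λ(1 − P_K) = 49.76·(1 − 0.558438) = 49.76·0.441562 = 21.9721 /hr

Final: 21.9721 /hr


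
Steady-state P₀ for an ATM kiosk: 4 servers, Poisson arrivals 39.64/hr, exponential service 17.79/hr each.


a = λ/μ = 39.64/17.79 = 2.2282; ρ = a/c = 0.5571
Σ_{k=0}^{3} a^k/k! (terms k=0..3) = 1.00000 + 2.22822 + 2.48248 + 1.84383 = 7.55453
Tail: a^4/(4!(1−ρ)) = 24.65079/(24·0.4429) = 2.31883
P₀ = 1/(7.55453 + 2.31883) = 1/9.87336 = 0.101283

Final: 0.101283


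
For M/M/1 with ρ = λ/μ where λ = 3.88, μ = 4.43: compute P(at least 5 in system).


ρ = 3.88/4.43 = 0.8758
P(N ≥ n) = ρ^n = 0.8758^5 = 0.515395

Final: 0.515395


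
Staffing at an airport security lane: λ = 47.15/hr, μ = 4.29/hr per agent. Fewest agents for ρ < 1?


Stability requires cμ > λ ⇔ c > λ/μ.
λ/μ = 47.15/4.29 = 10.9907
Minimum integer c = ⌊10.9907⌋ + 1 = 11
Check: 11·4.29 = 47.19 > 47.15, while 10·4.29 = 42.90 ≤ 47.15

Final: 11 servers


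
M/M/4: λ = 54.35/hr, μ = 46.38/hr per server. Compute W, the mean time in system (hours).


a = 1.1718; ρ = 0.2930; P₀ = 0.308854
Lq = P₀·a^c·ρ/(c!(1−ρ)²) = 0.01422
Wq = Lq/λ = 0.01422/54.35 = 0.0002617 hr
W = Wq + 1/μ = 0.0002617 + 0.02156 = 0.02182 hr

Final: 0.02182 hr


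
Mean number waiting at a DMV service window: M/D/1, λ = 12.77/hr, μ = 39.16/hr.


ρ = 12.77/39.16 = 0.3261
M/D/1: Lq = ρ²/(2(1−ρ)) = 0.1063/(2·0.6739) = 0.07890

Final: 0.07890


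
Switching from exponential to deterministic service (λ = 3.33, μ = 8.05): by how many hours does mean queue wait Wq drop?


ρ = 3.33/8.05 = 0.4137
Wq(M/M/1) = ρ/(μ−λ) = 0.4137/4.72 = 0.08764 hr
Wq(M/D/1) = ρ/(2(μ−λ)) = 0.04382 hr
Savings = 0.08764 − 0.04382 = 0.04382 hr

Final: 0.04382 hr


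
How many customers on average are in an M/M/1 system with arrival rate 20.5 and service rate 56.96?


ρ = λ/μ = 20.5/56.96 = 0.3599
L = ρ/(1−ρ) = 0.3599/(1 − 0.3599) = 0.3599/0.6401 = 0.5623

Final: 0.5623


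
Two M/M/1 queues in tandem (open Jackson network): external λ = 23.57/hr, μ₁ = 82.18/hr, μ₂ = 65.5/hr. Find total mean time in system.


Each node sees arrival rate λ = 23.57/hr (tandem ⇒ throughput preserved).
W₁ = 1/(μ₁−λ) = 1/(82.18−23.57) = 0.01706 hr
W₂ = 1/(μ₂−λ) = 1/(65.5−23.57) = 0.02385 hr
W_total = W₁ + W₂ = 0.01706 + 0.02385 = 0.04091 hr

Final: 0.04091 hr


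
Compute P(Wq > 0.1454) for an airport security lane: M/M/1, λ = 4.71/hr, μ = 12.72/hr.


ρ = 4.71/12.72 = 0.3703
P(Wq > t) = ρ·e^{−(μ−λ)t} = 0.3703·e^{−1.1647}
= 0.3703·0.312031 = 0.115540

Final: 0.115540


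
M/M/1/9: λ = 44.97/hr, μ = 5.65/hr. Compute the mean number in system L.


ρ = 44.97/5.65 = 7.9593
L = ρ[1 − (K+1)ρ^K + Kρ^(K+1)] / [(1−ρ)(1−ρ^(K+1))]
Numerator: 7.9593·(1 − 10·128194666.756018 + 9·1020338790.091701) = 62887181755.504944
Denominator: (-6.9593)·(-1020338789.091701) = 7100835608.333746
L = 62887181755.504944/7100835608.333746 = 8.8563

Final: 8.8563


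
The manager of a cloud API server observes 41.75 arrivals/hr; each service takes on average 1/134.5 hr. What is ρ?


ρ = λ/μ = 41.75/134.5 = 0.3104

Final: 0.3104


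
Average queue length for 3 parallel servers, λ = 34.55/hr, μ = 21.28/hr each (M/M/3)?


a = λ/μ = 1.6236; ρ = a/3 = 0.5412
P₀ = 0.181940
Lq = P₀·a^c·ρ / (c!·(1−ρ)²) = 0.181940·4.27986·0.5412/(6·0.21050)
= 0.33366

Final: 0.33366


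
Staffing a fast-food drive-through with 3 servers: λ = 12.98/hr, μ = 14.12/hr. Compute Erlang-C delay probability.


a = λ/μ = 0.9193; ρ = a/3 = 0.3064
P₀ = 0.395498 (from M/M/c formula)
C(c,a) = [a^c/(c!(1−ρ))]·P₀ = [0.77682/(6·0.6936)]·0.395498
= 0.18667·0.395498 = 0.073827

Final: 0.073827


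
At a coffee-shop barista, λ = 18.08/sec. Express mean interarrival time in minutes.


Mean interarrival time = 1/λ = 1/18.08 second = 0.05531 second
In minutes: 0.05531 × 0.0166667 = 0.0009218 min

Final: 0.0009218 min


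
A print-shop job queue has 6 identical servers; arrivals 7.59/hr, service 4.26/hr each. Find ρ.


ρ = λ/(cμ) = 7.59/(6·4.26) = 7.59/25.56 = 0.2969

Final: 0.2969


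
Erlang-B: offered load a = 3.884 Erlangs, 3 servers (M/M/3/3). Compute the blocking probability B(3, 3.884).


B(c,a) = (a^c/c!) / Σ_{k=0}^{c} a^k/k!
a^3/3! = 9.765319
Σ terms (k=0..3): 1.00000 + 3.88400 + 7.54273 + 9.76532 = 22.192047
B = 9.765319/22.192047 = 0.440037

Final: 0.440037


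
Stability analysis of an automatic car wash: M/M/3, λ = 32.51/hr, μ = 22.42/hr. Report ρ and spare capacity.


Total capacity cμ = 3·22.42 = 67.26/hr
ρ = λ/(cμ) = 32.51/67.26 = 0.4833
Stable ⇔ ρ < 1: YES
Spare capacity = cμ − λ = 67.26 − 32.51 = 34.75/hr

Final: ρ = 0.4833; stable; margin = 34.75/hr


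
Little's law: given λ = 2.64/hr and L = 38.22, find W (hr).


W = L/λ = 38.22/2.64 = 14.4773 hr

Final: 14.4773 hr


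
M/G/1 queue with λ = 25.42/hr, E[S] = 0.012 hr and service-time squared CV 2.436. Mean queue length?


ρ = λ·E[S] = 25.42·0.012 = 0.3050
Lq = ρ²(1+C_s²)/(2(1−ρ)) = 0.09305·(1+2.436)/(2·0.6950)
= 0.09305·3.4360/1.3899 = 0.23003

Final: 0.23003


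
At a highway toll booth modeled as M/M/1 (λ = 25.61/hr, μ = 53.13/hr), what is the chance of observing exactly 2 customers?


ρ = 25.61/53.13 = 0.4820
P_n = (1−ρ)·ρ^n = (1 − 0.4820)·0.4820^2 = 0.5180·0.232348 = 0.120351

Final: 0.120351


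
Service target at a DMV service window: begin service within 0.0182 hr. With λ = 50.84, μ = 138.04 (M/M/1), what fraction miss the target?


ρ = 50.84/138.04 = 0.3683
P(Wq > t) = ρ·e^{−(μ−λ)t} = 0.3683·e^{−1.5870}
= 0.3683·0.204530 = 0.075328

Final: 0.075328


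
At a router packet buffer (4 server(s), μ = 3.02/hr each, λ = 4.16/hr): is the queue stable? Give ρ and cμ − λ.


Total capacity cμ = 4·3.02 = 12.08/hr
ρ = λ/(cμ) = 4.16/12.08 = 0.3444
Stable ⇔ ρ < 1: YES
Spare capacity = cμ − λ = 12.08 − 4.16 = 7.92/hr

Final: ρ = 0.3444; stable; margin = 7.92/hr


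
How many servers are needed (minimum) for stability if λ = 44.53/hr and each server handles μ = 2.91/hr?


Stability requires cμ > λ ⇔ c > λ/μ.
λ/μ = 44.53/2.91 = 15.3024
Minimum integer c = ⌊15.3024⌋ + 1 = 16
Check: 16·2.91 = 46.56 > 44.53, while 15·2.91 = 43.65 ≤ 44.53

Final: 16 servers


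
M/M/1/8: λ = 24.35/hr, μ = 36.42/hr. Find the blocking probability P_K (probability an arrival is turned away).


ρ = λ/μ = 24.35/36.42 = 0.6686
P_K = (1−ρ)ρ^K/(1−ρ^(K+1)) = (0.3314·0.039928)/(1 − 0.026695)
= 0.013232/0.973305 = 0.013595

Final: 0.013595


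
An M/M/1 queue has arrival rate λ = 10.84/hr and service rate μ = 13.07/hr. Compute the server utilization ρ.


ρ = λ/μ = 10.84/13.07 = 0.8294

Final: 0.8294


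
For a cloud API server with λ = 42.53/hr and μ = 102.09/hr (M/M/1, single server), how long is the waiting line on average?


ρ = 42.53/102.09 = 0.4166
Lq = ρ²/(1−ρ) = 0.1735/0.5834 = 0.2975

Final: 0.2975


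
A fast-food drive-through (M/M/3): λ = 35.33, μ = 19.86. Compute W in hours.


a = 1.7790; ρ = 0.5930; P₀ = 0.150001
Lq = P₀·a^c·ρ/(c!(1−ρ)²) = 0.50380
Wq = Lq/λ = 0.50380/35.33 = 0.01426 hr
W = Wq + 1/μ = 0.01426 + 0.05035 = 0.06461 hr

Final: 0.06461 hr


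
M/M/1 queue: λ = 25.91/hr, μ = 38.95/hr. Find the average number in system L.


ρ = λ/μ = 25.91/38.95 = 0.6652
L = ρ/(1−ρ) = 0.6652/(1 − 0.6652) = 0.6652/0.3348 = 1.9870

Final: 1.9870


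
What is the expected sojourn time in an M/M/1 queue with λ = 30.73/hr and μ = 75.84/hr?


W = 1/(μ−λ) = 1/(75.84 − 30.73) = 1/45.11 = 0.02217 hr

Final: 0.02217 hr


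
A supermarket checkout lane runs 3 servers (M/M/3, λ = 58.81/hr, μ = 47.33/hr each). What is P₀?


a = λ/μ = 58.81/47.33 = 1.2426; ρ = a/c = 0.4142
Σ_{k=0}^{2} a^k/k! (terms k=0..2) = 1.00000 + 1.24255 + 0.77197 = 3.01452
Tail: a^3/(3!(1−ρ)) = 1.91842/(6·0.5858) = 0.54580
P₀ = 1/(3.01452 + 0.54580) = 1/3.56032 = 0.280874

Final: 0.280874


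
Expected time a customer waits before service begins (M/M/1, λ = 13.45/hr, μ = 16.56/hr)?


ρ = 13.45/16.56 = 0.8122
Wq = ρ/(μ−λ) = 0.8122/(16.56 − 13.45) = 0.8122/3.11 = 0.2612 hr

Final: 0.2612 hr


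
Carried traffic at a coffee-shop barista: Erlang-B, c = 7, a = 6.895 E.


B(7,6.895) = 0.242342 (Erlang-B)
Carried load = a(1 − B) = 6.895·(1 − 0.242342) = 6.895·0.757658 = 5.2240 E

Final: 5.2240 Erlangs


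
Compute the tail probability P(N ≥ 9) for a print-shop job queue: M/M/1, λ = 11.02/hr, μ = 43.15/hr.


ρ = 11.02/43.15 = 0.2554
P(N ≥ n) = ρ^n = 0.2554^9 = 0.000004622

Final: 0.000004622


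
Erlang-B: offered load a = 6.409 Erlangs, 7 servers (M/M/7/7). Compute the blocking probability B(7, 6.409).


B(c,a) = (a^c/c!) / Σ_{k=0}^{c} a^k/k!
a^7/7! = 88.125453
Σ terms (k=0..7): 1.00000 + 6.40900 + 20.53764 + 43.87525 + 70.29911 + 90.10940 + 96.25186 + 88.12545 = 416.607716
B = 88.125453/416.607716 = 0.211531

Final: 0.211531


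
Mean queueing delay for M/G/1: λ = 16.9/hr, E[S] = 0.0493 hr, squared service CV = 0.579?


ρ = λ·E[S] = 16.9·0.0493 = 0.8332
E[S²] = E[S]²(1+C_s²) = 0.0493²·(1+0.579) = 0.003838
Wq = λ·E[S²]/(2(1−ρ)) = 16.9·0.003838/(2·0.1668) = 0.19438 hr

Final: 0.19438 hr


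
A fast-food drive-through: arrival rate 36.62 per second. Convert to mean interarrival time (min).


Mean interarrival time = 1/λ = 1/36.62 second = 0.02731 second
In minutes: 0.02731 × 0.0166667 = 0.0004551 min

Final: 0.0004551 min


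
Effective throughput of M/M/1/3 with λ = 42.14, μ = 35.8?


ρ = 1.1771; P_K = (1−ρ)ρ^3/(1−ρ^4) = 0.314028
λ_eff = λ(1 − P_K) = 42.14·(1 − 0.314028) = 42.14·0.685972 = 28.9069 /hr

Final: 28.9069 /hr


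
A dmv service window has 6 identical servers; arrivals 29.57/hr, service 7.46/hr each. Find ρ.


ρ = λ/(cμ) = 29.57/(6·7.46) = 29.57/44.76 = 0.6606

Final: 0.6606


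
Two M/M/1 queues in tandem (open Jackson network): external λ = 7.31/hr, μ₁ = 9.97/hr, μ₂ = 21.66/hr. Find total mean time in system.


Each node sees arrival rate λ = 7.31/hr (tandem ⇒ throughput preserved).
W₁ = 1/(μ₁−λ) = 1/(9.97−7.31) = 0.37594 hr
W₂ = 1/(μ₂−λ) = 1/(21.66−7.31) = 0.06969 hr
W_total = W₁ + W₂ = 0.37594 + 0.06969 = 0.44563 hr

Final: 0.44563 hr


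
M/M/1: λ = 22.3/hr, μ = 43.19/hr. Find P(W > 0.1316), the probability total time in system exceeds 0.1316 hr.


W ~ Exponential(μ−λ) for M/M/1.
μ − λ = 43.19 − 22.3 = 20.8900
P(W > t) = e^{−(μ−λ)t} = e^{−2.7491} = 0.063984

Final: 0.063984


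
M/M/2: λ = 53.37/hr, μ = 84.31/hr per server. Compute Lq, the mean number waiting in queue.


a = λ/μ = 0.6330; ρ = a/2 = 0.3165
P₀ = 0.519168
Lq = P₀·a^c·ρ / (c!·(1−ρ)²) = 0.519168·0.40072·0.3165/(2·0.46716)
= 0.07048

Final: 0.07048


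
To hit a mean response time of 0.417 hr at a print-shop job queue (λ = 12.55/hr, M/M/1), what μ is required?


W = 1/(μ−λ) ⇒ μ − λ = 1/W = 1/0.417 = 2.3981
μ = λ + 1/W = 12.55 + 2.3981 = 14.9481 per hr

Final: 14.9481 /hr


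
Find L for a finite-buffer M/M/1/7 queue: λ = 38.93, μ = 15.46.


ρ = 38.93/15.46 = 2.5181
L = ρ[1 − (K+1)ρ^K + Kρ^(K+1)] / [(1−ρ)(1−ρ^(K+1))]
Numerator: 2.5181·(1 − 8·641.984288 + 7·1616.587860) = 15565.051825
Denominator: (-1.5181)·(-1615.587860) = 2452.642114
L = 15565.051825/2452.642114 = 6.3462

Final: 6.3462


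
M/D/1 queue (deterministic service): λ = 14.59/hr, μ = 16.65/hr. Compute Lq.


ρ = 14.59/16.65 = 0.8763
M/D/1: Lq = ρ²/(2(1−ρ)) = 0.7679/(2·0.1237) = 3.10312

Final: 3.10312


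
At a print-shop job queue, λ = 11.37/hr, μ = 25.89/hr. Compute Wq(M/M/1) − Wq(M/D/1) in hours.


ρ = 11.37/25.89 = 0.4392
Wq(M/M/1) = ρ/(μ−λ) = 0.4392/14.52 = 0.03025 hr
Wq(M/D/1) = ρ/(2(μ−λ)) = 0.01512 hr
Savings = 0.03025 − 0.01512 = 0.01512 hr

Final: 0.01512 hr


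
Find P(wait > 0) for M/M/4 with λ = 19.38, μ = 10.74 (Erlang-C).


a = λ/μ = 1.8045; ρ = a/4 = 0.4511
P₀ = 0.160859 (from M/M/c formula)
C(c,a) = [a^c/(c!(1−ρ))]·P₀ = [10.60225/(24·0.5489)]·0.160859
= 0.80484·0.160859 = 0.129465

Final: 0.129465


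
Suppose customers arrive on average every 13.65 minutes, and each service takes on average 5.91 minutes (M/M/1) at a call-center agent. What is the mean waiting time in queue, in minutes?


λ = 60/13.65 = 4.3956 /hr
μ = 60/5.91 = 10.1523 /hr
ρ = λ/μ = 4.3956/10.1523 = 0.4330
Wq = ρ/(μ−λ) = 0.4330/(10.1523−4.3956) = 0.07521 hr
In minutes: 0.07521·60 = 4.513 min

Final: 4.513 min


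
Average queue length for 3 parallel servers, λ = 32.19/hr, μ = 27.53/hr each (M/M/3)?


a = λ/μ = 1.1693; ρ = a/3 = 0.3898
P₀ = 0.304000
Lq = P₀·a^c·ρ / (c!·(1−ρ)²) = 0.304000·1.59862·0.3898/(6·0.37240)
= 0.08477

Final: 0.08477


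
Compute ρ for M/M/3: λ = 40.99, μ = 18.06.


ρ = λ/(cμ) = 40.99/(3·18.06) = 40.99/54.18 = 0.7566

Final: 0.7566


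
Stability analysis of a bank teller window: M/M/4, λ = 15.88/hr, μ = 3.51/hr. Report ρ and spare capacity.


Total capacity cμ = 4·3.51 = 14.04/hr
ρ = λ/(cμ) = 15.88/14.04 = 1.1311
Stable ⇔ ρ < 1: NO
Spare capacity = cμ − λ = 14.04 − 15.88 = -1.84/hr

Final: ρ = 1.1311; unstable; margin = -1.84/hr


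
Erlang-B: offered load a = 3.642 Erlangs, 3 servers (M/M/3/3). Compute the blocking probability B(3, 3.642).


B(c,a) = (a^c/c!) / Σ_{k=0}^{c} a^k/k!
a^3/3! = 8.051348
Σ terms (k=0..3): 1.00000 + 3.64200 + 6.63208 + 8.05135 = 19.325430
B = 8.051348/19.325430 = 0.416619

Final: 0.416619


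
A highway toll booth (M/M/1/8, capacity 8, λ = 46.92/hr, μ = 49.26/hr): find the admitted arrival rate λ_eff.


ρ = 0.9525; P_K = (1−ρ)ρ^8/(1−ρ^9) = 0.090738
λ_eff = λ(1 − P_K) = 46.92·(1 − 0.090738) = 46.92·0.909262 = 42.6626 /hr

Final: 42.6626 /hr


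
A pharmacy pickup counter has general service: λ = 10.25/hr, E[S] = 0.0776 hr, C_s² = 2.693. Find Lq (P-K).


ρ = λ·E[S] = 10.25·0.0776 = 0.7954
Lq = ρ²(1+C_s²)/(2(1−ρ)) = 0.6327·(1+2.693)/(2·0.2046)
= 0.6327·3.6930/0.4092 = 5.70972

Final: 5.70972


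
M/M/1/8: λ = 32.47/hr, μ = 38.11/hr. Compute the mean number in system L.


ρ = 32.47/38.11 = 0.8520
L = ρ[1 − (K+1)ρ^K + Kρ^(K+1)] / [(1−ρ)(1−ρ^(K+1))]
Numerator: 0.8520·(1 − 9·0.277681 + 8·0.236587) = 0.335316
Denominator: (0.1480)·(0.763413) = 0.112980
L = 0.335316/0.112980 = 2.9679

Final: 2.9679


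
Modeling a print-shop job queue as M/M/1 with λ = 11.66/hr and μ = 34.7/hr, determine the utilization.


ρ = λ/μ = 11.66/34.7 = 0.3360

Final: 0.3360


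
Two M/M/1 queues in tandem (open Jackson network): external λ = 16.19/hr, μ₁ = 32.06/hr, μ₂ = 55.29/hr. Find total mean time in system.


Each node sees arrival rate λ = 16.19/hr (tandem ⇒ throughput preserved).
W₁ = 1/(μ₁−λ) = 1/(32.06−16.19) = 0.06301 hr
W₂ = 1/(μ₂−λ) = 1/(55.29−16.19) = 0.02558 hr
W_total = W₁ + W₂ = 0.06301 + 0.02558 = 0.08859 hr

Final: 0.08859 hr


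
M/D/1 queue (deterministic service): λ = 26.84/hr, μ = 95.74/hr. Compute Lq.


ρ = 26.84/95.74 = 0.2803
M/D/1: Lq = ρ²/(2(1−ρ)) = 0.07859/(2·0.7197) = 0.05460

Final: 0.05460


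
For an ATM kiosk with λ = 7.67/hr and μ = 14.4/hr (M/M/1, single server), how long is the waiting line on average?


ρ = 7.67/14.4 = 0.5326
Lq = ρ²/(1−ρ) = 0.2837/0.4674 = 0.6070

Final: 0.6070


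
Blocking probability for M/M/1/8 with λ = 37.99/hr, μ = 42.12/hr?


ρ = λ/μ = 37.99/42.12 = 0.9019
P_K = (1−ρ)ρ^K/(1−ρ^(K+1)) = (0.09805·0.437973)/(1 − 0.395028)
= 0.042945/0.604972 = 0.070986

Final: 0.070986


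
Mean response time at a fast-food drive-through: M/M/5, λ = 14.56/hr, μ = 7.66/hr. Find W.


a = 1.9008; ρ = 0.3802; P₀ = 0.148603
Lq = P₀·a^c·ρ/(c!(1−ρ)²) = 0.03040
Wq = Lq/λ = 0.03040/14.56 = 0.002088 hr
W = Wq + 1/μ = 0.002088 + 0.13055 = 0.13264 hr

Final: 0.13264 hr


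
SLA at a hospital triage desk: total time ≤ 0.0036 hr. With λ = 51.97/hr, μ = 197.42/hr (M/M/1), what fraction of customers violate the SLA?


W ~ Exponential(μ−λ) for M/M/1.
μ − λ = 197.42 − 51.97 = 145.4500
P(W > t) = e^{−(μ−λ)t} = e^{−0.5236} = 0.592372

Final: 0.592372


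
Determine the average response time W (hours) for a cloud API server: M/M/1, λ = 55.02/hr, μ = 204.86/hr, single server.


W = 1/(μ−λ) = 1/(204.86 − 55.02) = 1/149.84 = 0.006674 hr

Final: 0.006674 hr


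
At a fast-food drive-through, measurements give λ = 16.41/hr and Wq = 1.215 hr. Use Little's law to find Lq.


Lq = λWq = 16.41·1.215 = 19.9382

Final: 19.9382


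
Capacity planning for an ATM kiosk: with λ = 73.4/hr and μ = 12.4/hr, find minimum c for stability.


Stability requires cμ > λ ⇔ c > λ/μ.
λ/μ = 73.4/12.4 = 5.9194
Minimum integer c = ⌊5.9194⌋ + 1 = 6
Check: 6·12.4 = 74.40 > 73.4, while 5·12.4 = 62.00 ≤ 73.4

Final: 6 servers


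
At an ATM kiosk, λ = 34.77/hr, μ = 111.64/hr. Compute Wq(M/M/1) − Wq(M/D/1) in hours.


ρ = 34.77/111.64 = 0.3114
Wq(M/M/1) = ρ/(μ−λ) = 0.3114/76.87 = 0.004052 hr
Wq(M/D/1) = ρ/(2(μ−λ)) = 0.002026 hr
Savings = 0.004052 − 0.002026 = 0.002026 hr

Final: 0.002026 hr


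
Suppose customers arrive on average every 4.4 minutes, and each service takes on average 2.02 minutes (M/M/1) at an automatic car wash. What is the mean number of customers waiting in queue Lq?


λ = 60/4.4 = 13.6364 /hr
μ = 60/2.02 = 29.7030 /hr
ρ = λ/μ = 13.6364/29.7030 = 0.4591
Lq = ρ²/(1−ρ) = 0.2108/0.5409 = 0.3896

Final: 0.3896


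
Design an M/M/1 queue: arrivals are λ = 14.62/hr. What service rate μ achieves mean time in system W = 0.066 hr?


W = 1/(μ−λ) ⇒ μ − λ = 1/W = 1/0.066 = 15.1515
μ = λ + 1/W = 14.62 + 15.1515 = 29.7715 per hr

Final: 29.7715 /hr


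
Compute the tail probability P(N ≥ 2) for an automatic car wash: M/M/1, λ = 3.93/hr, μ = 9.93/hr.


ρ = 3.93/9.93 = 0.3958
P(N ≥ n) = ρ^n = 0.3958^2 = 0.156634

Final: 0.156634


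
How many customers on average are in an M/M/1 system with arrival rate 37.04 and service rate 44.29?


ρ = λ/μ = 37.04/44.29 = 0.8363
L = ρ/(1−ρ) = 0.8363/(1 − 0.8363) = 0.8363/0.1637 = 5.1090

Final: 5.1090


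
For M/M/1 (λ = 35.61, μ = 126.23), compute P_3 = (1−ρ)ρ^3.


ρ = 35.61/126.23 = 0.2821
P_n = (1−ρ)·ρ^n = (1 − 0.2821)·0.2821^3 = 0.7179·0.022451 = 0.016117

Final: 0.016117


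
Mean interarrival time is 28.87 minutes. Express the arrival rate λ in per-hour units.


λ = 1/(interarrival time) in consistent units.
1 hour = 60 min, so λ = 60/28.87 = 2.0783 per hour

Final: 2.0783 /hr


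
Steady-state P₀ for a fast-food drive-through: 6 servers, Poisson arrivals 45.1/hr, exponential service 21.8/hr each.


a = λ/μ = 45.1/21.8 = 2.0688; ρ = a/c = 0.3448
Σ_{k=0}^{5} a^k/k! (terms k=0..5) = 1.00000 + 2.06881 + 2.13998 + 1.47574 + 0.76325 + 0.31580 = 7.76358
Tail: a^6/(6!(1−ρ)) = 78.40076/(720·0.6552) = 0.16619
P₀ = 1/(7.76358 + 0.16619) = 1/7.92978 = 0.126107

Final: 0.126107


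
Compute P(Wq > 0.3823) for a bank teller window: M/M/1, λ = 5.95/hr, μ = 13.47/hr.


ρ = 5.95/13.47 = 0.4417
P(Wq > t) = ρ·e^{−(μ−λ)t} = 0.4417·e^{−2.8749}
= 0.4417·0.056422 = 0.024923

Final: 0.024923


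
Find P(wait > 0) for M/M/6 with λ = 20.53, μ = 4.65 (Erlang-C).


a = λ/μ = 4.4151; ρ = a/6 = 0.7358
P₀ = 0.010177 (from M/M/c formula)
C(c,a) = [a^c/(c!(1−ρ))]·P₀ = [7406.55034/(720·0.2642)]·0.010177
= 38.94217·0.010177 = 0.396323

Final: 0.396323


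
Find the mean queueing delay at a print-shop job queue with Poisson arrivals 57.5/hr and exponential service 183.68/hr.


ρ = 57.5/183.68 = 0.3130
Wq = ρ/(μ−λ) = 0.3130/(183.68 − 57.5) = 0.3130/126.18 = 0.002481 hr

Final: 0.002481 hr


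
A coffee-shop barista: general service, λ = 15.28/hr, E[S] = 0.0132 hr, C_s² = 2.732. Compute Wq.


ρ = λ·E[S] = 15.28·0.0132 = 0.2017
E[S²] = E[S]²(1+C_s²) = 0.0132²·(1+2.732) = 0.0006503
Wq = λ·E[S²]/(2(1−ρ)) = 15.28·0.0006503/(2·0.7983) = 0.006223 hr

Final: 0.006223 hr


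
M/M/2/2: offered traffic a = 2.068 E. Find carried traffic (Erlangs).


B(2,2.068) = 0.410715 (Erlang-B)
Carried load = a(1 − B) = 2.068·(1 − 0.410715) = 2.068·0.589285 = 1.2186 E

Final: 1.2186 Erlangs


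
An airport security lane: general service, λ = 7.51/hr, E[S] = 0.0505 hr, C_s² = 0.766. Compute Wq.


ρ = λ·E[S] = 7.51·0.0505 = 0.3793
E[S²] = E[S]²(1+C_s²) = 0.0505²·(1+0.766) = 0.004504
Wq = λ·E[S²]/(2(1−ρ)) = 7.51·0.004504/(2·0.6207) = 0.02724 hr

Final: 0.02724 hr


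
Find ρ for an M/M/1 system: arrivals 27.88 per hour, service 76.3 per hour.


ρ = λ/μ = 27.88/76.3 = 0.3654

Final: 0.3654


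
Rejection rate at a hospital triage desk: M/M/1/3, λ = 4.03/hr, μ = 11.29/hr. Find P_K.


ρ = λ/μ = 4.03/11.29 = 0.3570
P_K = (1−ρ)ρ^K/(1−ρ^(K+1)) = (0.6430·0.045481)/(1 − 0.016235)
= 0.029247/0.983765 = 0.029729

Final: 0.029729


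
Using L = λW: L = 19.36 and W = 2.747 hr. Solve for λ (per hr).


λ = L/W = 19.36/2.747 = 7.0477 /hr

Final: 7.0477 /hr


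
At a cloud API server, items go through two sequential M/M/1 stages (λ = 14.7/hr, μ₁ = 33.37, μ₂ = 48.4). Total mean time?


Each node sees arrival rate λ = 14.7/hr (tandem ⇒ throughput preserved).
W₁ = 1/(μ₁−λ) = 1/(33.37−14.7) = 0.05356 hr
W₂ = 1/(μ₂−λ) = 1/(48.4−14.7) = 0.02967 hr
W_total = W₁ + W₂ = 0.05356 + 0.02967 = 0.08324 hr

Final: 0.08324 hr


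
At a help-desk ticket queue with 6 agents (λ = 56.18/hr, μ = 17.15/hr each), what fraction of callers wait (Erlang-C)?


a = λ/μ = 3.2758; ρ = a/6 = 0.5460
P₀ = 0.036736 (from M/M/c formula)
C(c,a) = [a^c/(c!(1−ρ))]·P₀ = [1235.67899/(720·0.4540)]·0.036736
= 3.77995·0.036736 = 0.138860

Final: 0.138860


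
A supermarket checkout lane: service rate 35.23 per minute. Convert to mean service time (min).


Mean service time = 1/μ = 1/35.23 minute = 0.02838 minute
In minutes: 0.02838 × 1 = 0.02838 min

Final: 0.02838 min


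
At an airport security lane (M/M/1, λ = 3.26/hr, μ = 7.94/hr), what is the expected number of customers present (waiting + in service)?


ρ = λ/μ = 3.26/7.94 = 0.4106
L = ρ/(1−ρ) = 0.4106/(1 − 0.4106) = 0.4106/0.5894 = 0.6966

Final: 0.6966


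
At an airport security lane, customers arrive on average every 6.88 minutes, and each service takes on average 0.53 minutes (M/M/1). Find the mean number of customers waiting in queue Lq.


λ = 60/6.88 = 8.7209 /hr
μ = 60/0.53 = 113.2075 /hr
ρ = λ/μ = 8.7209/113.2075 = 0.07703
Lq = ρ²/(1−ρ) = 0.005934/0.9230 = 0.006430

Final: 0.006430


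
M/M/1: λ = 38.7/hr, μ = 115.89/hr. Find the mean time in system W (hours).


W = 1/(μ−λ) = 1/(115.89 − 38.7) = 1/77.19 = 0.01296 hr

Final: 0.01296 hr


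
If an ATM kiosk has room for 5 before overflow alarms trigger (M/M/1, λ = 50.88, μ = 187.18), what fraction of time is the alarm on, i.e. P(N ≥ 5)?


ρ = 50.88/187.18 = 0.2718
P(N ≥ n) = ρ^n = 0.2718^5 = 0.001484

Final: 0.001484


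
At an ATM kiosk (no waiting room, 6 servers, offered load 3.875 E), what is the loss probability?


B(c,a) = (a^c/c!) / Σ_{k=0}^{c} a^k/k!
a^6/6! = 4.702164
Σ terms (k=0..6): 1.00000 + 3.87500 + 7.50781 + 9.69759 + 9.39454 + 7.28077 + 4.70216 = 43.457878
B = 4.702164/43.457878 = 0.108200

Final: 0.108200


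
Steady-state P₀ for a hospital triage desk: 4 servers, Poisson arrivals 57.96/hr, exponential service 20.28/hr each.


a = λ/μ = 57.96/20.28 = 2.8580; ρ = a/c = 0.7145
Σ_{k=0}^{3} a^k/k! (terms k=0..3) = 1.00000 + 2.85799 + 4.08405 + 3.89072 = 11.83276
Tail: a^4/(4!(1−ρ)) = 66.71780/(24·0.2855) = 9.73688
P₀ = 1/(11.83276 + 9.73688) = 1/21.56964 = 0.046361

Final: 0.046361


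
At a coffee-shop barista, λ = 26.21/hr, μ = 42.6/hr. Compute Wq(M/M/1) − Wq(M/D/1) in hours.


ρ = 26.21/42.6 = 0.6153
Wq(M/M/1) = ρ/(μ−λ) = 0.6153/16.39 = 0.03754 hr
Wq(M/D/1) = ρ/(2(μ−λ)) = 0.01877 hr
Savings = 0.03754 − 0.01877 = 0.01877 hr

Final: 0.01877 hr


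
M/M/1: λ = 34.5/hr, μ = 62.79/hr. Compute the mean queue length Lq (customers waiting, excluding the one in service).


ρ = 34.5/62.79 = 0.5495
Lq = ρ²/(1−ρ) = 0.3019/0.4505 = 0.6701

Final: 0.6701


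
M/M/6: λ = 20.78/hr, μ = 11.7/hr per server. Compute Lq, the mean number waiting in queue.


a = λ/μ = 1.7761; ρ = a/6 = 0.2960
P₀ = 0.169181
Lq = P₀·a^c·ρ / (c!·(1−ρ)²) = 0.169181·31.38760·0.2960/(720·0.49560)
= 0.004405

Final: 0.004405


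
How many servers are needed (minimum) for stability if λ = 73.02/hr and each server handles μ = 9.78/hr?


Stability requires cμ > λ ⇔ c > λ/μ.
λ/μ = 73.02/9.78 = 7.4663
Minimum integer c = ⌊7.4663⌋ + 1 = 8
Check: 8·9.78 = 78.24 > 73.02, while 7·9.78 = 68.46 ≤ 73.02

Final: 8 servers


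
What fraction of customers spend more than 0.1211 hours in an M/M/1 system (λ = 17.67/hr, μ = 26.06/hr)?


W ~ Exponential(μ−λ) for M/M/1.
μ − λ = 26.06 − 17.67 = 8.3900
P(W > t) = e^{−(μ−λ)t} = e^{−1.0160} = 0.362030

Final: 0.362030


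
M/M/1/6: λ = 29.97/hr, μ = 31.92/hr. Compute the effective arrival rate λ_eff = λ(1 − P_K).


ρ = 0.9389; P_K = (1−ρ)ρ^6/(1−ρ^7) = 0.117308
λ_eff = λ(1 − P_K) = 29.97·(1 − 0.117308) = 29.97·0.882692 = 26.4543 /hr

Final: 26.4543 /hr


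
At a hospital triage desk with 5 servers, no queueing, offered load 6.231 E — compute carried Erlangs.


B(5,6.231) = 0.376228 (Erlang-B)
Carried load = a(1 − B) = 6.231·(1 − 0.376228) = 6.231·0.623772 = 3.8867 E

Final: 3.8867 Erlangs


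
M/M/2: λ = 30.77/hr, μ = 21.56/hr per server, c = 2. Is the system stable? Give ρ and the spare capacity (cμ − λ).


Total capacity cμ = 2·21.56 = 43.12/hr
ρ = λ/(cμ) = 30.77/43.12 = 0.7136
Stable ⇔ ρ < 1: YES
Spare capacity = cμ − λ = 43.12 − 30.77 = 12.35/hr

Final: ρ = 0.7136; stable; margin = 12.35/hr


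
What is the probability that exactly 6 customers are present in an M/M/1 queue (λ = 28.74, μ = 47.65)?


ρ = 28.74/47.65 = 0.6031
P_n = (1−ρ)·ρ^n = (1 − 0.6031)·0.6031^6 = 0.3969·0.048144 = 0.019106

Final: 0.019106


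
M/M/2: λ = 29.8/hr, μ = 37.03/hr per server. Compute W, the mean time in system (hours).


a = 0.8048; ρ = 0.4024; P₀ = 0.426151
Lq = P₀·a^c·ρ/(c!(1−ρ)²) = 0.15547
Wq = Lq/λ = 0.15547/29.8 = 0.005217 hr
W = Wq + 1/μ = 0.005217 + 0.02701 = 0.03222 hr

Final: 0.03222 hr


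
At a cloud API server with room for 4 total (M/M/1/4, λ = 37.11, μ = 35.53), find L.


ρ = 37.11/35.53 = 1.0445
L = ρ[1 − (K+1)ρ^K + Kρ^(K+1)] / [(1−ρ)(1−ρ^(K+1))]
Numerator: 1.0445·(1 − 5·1.190099 + 4·1.243022) = 0.022554
Denominator: (-0.04447)·(-0.243022) = 0.010807
L = 0.022554/0.010807 = 2.0869

Final: 2.0869


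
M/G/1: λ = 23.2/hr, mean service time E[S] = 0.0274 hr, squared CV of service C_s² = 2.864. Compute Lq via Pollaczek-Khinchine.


ρ = λ·E[S] = 23.2·0.0274 = 0.6357
Lq = ρ²(1+C_s²)/(2(1−ρ)) = 0.4041·(1+2.864)/(2·0.3643)
= 0.4041·3.8640/0.7286 = 2.14290

Final: 2.14290


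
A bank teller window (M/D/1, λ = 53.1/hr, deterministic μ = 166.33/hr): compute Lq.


ρ = 53.1/166.33 = 0.3192
M/D/1: Lq = ρ²/(2(1−ρ)) = 0.1019/(2·0.6808) = 0.07486

Final: 0.07486


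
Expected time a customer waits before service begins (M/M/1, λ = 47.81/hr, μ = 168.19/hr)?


ρ = 47.81/168.19 = 0.2843
Wq = ρ/(μ−λ) = 0.2843/(168.19 − 47.81) = 0.2843/120.38 = 0.002361 hr

Final: 0.002361 hr


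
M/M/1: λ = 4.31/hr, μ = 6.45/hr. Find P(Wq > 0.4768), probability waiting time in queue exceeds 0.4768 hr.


ρ = 4.31/6.45 = 0.6682
P(Wq > t) = ρ·e^{−(μ−λ)t} = 0.6682·e^{−1.0204}
= 0.6682·0.360468 = 0.240871

Final: 0.240871


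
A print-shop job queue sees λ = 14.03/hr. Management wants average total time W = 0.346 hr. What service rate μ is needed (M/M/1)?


W = 1/(μ−λ) ⇒ μ − λ = 1/W = 1/0.346 = 2.8902
μ = λ + 1/W = 14.03 + 2.8902 = 16.9202 per hr

Final: 16.9202 /hr


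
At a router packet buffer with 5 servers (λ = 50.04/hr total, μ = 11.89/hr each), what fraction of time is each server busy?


ρ = λ/(cμ) = 50.04/(5·11.89) = 50.04/59.45 = 0.8417

Final: 0.8417


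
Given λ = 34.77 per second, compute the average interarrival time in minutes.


Mean interarrival time = 1/λ = 1/34.77 second = 0.02876 second
In minutes: 0.02876 × 0.0166667 = 0.0004793 min

Final: 0.0004793 min


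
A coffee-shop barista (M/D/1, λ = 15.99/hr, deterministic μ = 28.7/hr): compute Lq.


ρ = 15.99/28.7 = 0.5571
M/D/1: Lq = ρ²/(2(1−ρ)) = 0.3104/(2·0.4429) = 0.35046

Final: 0.35046


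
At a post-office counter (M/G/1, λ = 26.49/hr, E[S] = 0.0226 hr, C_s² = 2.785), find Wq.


ρ = λ·E[S] = 26.49·0.0226 = 0.5987
E[S²] = E[S]²(1+C_s²) = 0.0226²·(1+2.785) = 0.001933
Wq = λ·E[S²]/(2(1−ρ)) = 26.49·0.001933/(2·0.4013) = 0.06380 hr

Final: 0.06380 hr


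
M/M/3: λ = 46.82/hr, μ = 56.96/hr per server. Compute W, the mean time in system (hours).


a = 0.8220; ρ = 0.2740; P₀ = 0.437197
Lq = P₀·a^c·ρ/(c!(1−ρ)²) = 0.02104
Wq = Lq/λ = 0.02104/46.82 = 0.0004493 hr
W = Wq + 1/μ = 0.0004493 + 0.01756 = 0.01801 hr

Final: 0.01801 hr


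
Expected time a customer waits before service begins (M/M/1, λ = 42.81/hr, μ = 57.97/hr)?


ρ = 42.81/57.97 = 0.7385
Wq = ρ/(μ−λ) = 0.7385/(57.97 − 42.81) = 0.7385/15.16 = 0.04871 hr

Final: 0.04871 hr


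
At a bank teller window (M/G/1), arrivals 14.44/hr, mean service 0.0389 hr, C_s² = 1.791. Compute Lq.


ρ = λ·E[S] = 14.44·0.0389 = 0.5617
Lq = ρ²(1+C_s²)/(2(1−ρ)) = 0.3155·(1+1.791)/(2·0.4383)
= 0.3155·2.7910/0.8766 = 1.00463

Final: 1.00463


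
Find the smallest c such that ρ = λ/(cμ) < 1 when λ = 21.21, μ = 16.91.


Stability requires cμ > λ ⇔ c > λ/μ.
λ/μ = 21.21/16.91 = 1.2543
Minimum integer c = ⌊1.2543⌋ + 1 = 2
Check: 2·16.91 = 33.82 > 21.21, while 1·16.91 = 16.91 ≤ 21.21

Final: 2 servers


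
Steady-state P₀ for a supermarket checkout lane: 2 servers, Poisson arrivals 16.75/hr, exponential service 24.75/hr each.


a = λ/μ = 16.75/24.75 = 0.6768; ρ = a/c = 0.3384
Σ_{k=0}^{1} a^k/k! (terms k=0..1) = 1.00000 + 0.67677 = 1.67677
Tail: a^2/(2!(1−ρ)) = 0.45801/(2·0.6616) = 0.34613
P₀ = 1/(1.67677 + 0.34613) = 1/2.02290 = 0.494340

Final: 0.494340


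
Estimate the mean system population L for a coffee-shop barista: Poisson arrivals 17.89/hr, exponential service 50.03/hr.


ρ = λ/μ = 17.89/50.03 = 0.3576
L = ρ/(1−ρ) = 0.3576/(1 − 0.3576) = 0.3576/0.6424 = 0.5566

Final: 0.5566


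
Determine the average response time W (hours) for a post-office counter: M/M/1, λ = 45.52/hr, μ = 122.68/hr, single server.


W = 1/(μ−λ) = 1/(122.68 − 45.52) = 1/77.16 = 0.01296 hr

Final: 0.01296 hr


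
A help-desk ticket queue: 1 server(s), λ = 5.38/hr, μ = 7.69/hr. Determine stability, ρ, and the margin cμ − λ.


Total capacity cμ = 1·7.69 = 7.69/hr
ρ = λ/(cμ) = 5.38/7.69 = 0.6996
Stable ⇔ ρ < 1: YES
Spare capacity = cμ − λ = 7.69 − 5.38 = 2.31/hr

Final: ρ = 0.6996; stable; margin = 2.31/hr


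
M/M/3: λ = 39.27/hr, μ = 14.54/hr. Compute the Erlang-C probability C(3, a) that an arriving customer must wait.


a = λ/μ = 2.7008; ρ = a/3 = 0.9003
P₀ = 0.024830 (from M/M/c formula)
C(c,a) = [a^c/(c!(1−ρ))]·P₀ = [19.70106/(6·0.09972)]·0.024830
= 32.92567·0.024830 = 0.817547

Final: 0.817547


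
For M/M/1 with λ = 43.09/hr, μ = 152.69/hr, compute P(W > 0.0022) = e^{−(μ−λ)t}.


W ~ Exponential(μ−λ) for M/M/1.
μ − λ = 152.69 − 43.09 = 109.6000
P(W > t) = e^{−(μ−λ)t} = e^{−0.2411} = 0.785747

Final: 0.785747


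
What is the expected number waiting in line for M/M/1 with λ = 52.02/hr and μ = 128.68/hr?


ρ = 52.02/128.68 = 0.4043
Lq = ρ²/(1−ρ) = 0.1634/0.5957 = 0.2743

Final: 0.2743


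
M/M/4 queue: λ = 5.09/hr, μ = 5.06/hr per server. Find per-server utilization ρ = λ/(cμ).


ρ = λ/(cμ) = 5.09/(4·5.06) = 5.09/20.24 = 0.2515

Final: 0.2515


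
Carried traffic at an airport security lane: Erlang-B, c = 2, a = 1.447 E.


B(2,1.447) = 0.299637 (Erlang-B)
Carried load = a(1 − B) = 1.447·(1 − 0.299637) = 1.447·0.700363 = 1.0134 E

Final: 1.0134 Erlangs


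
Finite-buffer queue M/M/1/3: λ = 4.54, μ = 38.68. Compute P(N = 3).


ρ = λ/μ = 4.54/38.68 = 0.1174
P_K = (1−ρ)ρ^K/(1−ρ^(K+1)) = (0.8826·0.001617)/(1 − 0.0001898)
= 0.001427/0.999810 = 0.001427

Final: 0.001427


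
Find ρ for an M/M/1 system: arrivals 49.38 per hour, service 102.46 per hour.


ρ = λ/μ = 49.38/102.46 = 0.4819

Final: 0.4819


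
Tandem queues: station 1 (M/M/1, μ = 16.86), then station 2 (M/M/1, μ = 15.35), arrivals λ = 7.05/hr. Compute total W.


Each node sees arrival rate λ = 7.05/hr (tandem ⇒ throughput preserved).
W₁ = 1/(μ₁−λ) = 1/(16.86−7.05) = 0.10194 hr
W₂ = 1/(μ₂−λ) = 1/(15.35−7.05) = 0.12048 hr
W_total = W₁ + W₂ = 0.10194 + 0.12048 = 0.22242 hr

Final: 0.22242 hr


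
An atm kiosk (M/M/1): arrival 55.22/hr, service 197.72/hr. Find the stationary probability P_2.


ρ = 55.22/197.72 = 0.2793
P_n = (1−ρ)·ρ^n = (1 − 0.2793)·0.2793^2 = 0.7207·0.077999 = 0.056215

Final: 0.056215
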